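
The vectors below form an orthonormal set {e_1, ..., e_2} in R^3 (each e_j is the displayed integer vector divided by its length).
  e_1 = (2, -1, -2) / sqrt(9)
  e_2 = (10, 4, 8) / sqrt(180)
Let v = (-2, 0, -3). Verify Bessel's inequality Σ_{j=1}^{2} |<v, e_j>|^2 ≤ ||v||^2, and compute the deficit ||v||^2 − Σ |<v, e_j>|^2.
Σ |<v, e_j>|^2 = 56/5; ||v||^2 = 13; deficit = 9/5

Write each e_j = u_j / sqrt(<u_j, u_j>) where u_j is the displayed integer vector. Then <v, e_j> = <v, u_j> / sqrt(<u_j, u_j>), so |<v, e_j>|^2 = <v, u_j>^2 / <u_j, u_j>.
Coefficients: <v, e_1> = 2/sqrt(9), <v, e_2> = -44/sqrt(180).
Square and sum: Σ |<v, e_j>|^2 = 56/5.
Compute ||v||^2 = v·v = 13.
Deficit = 13 − 56/5 = 9/5 ≥ 0, confirming Bessel's inequality. (The deficit equals ||v − Σ <v,e_j> e_j||^2, the squared distance from v to span{e_j}.)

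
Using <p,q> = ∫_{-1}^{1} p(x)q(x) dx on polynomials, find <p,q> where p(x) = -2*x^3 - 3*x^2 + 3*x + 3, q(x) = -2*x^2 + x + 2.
<p,q> = 38/5

Expand the product: p(x)·q(x) = 4*x^5 + 4*x^4 - 13*x^3 - 9*x^2 + 9*x + 6.
∫_{-1}^{1} of each monomial x^k gives [2/(k+1) if k even, 0 if k odd]. Integrating term-by-term (or equivalently evaluating the antiderivative F(x) = 2*x^6/3 + 4*x^5/5 - 13*x^4/4 - 3*x^3 + 9*x^2/2 + 6*x at the endpoints):
  F(1) − F(−1) = 343/60 − (-113/60) = 38/5.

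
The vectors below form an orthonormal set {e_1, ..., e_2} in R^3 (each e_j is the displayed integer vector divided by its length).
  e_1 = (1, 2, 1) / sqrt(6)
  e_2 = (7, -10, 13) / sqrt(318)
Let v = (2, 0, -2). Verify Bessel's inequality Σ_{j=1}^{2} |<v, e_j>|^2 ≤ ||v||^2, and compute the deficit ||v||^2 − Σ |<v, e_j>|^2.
Σ |<v, e_j>|^2 = 24/53; ||v||^2 = 8; deficit = 400/53

Write each e_j = u_j / sqrt(<u_j, u_j>) where u_j is the displayed integer vector. Then <v, e_j> = <v, u_j> / sqrt(<u_j, u_j>), so |<v, e_j>|^2 = <v, u_j>^2 / <u_j, u_j>.
Coefficients: <v, e_1> = 0/sqrt(6), <v, e_2> = -12/sqrt(318).
Square and sum: Σ |<v, e_j>|^2 = 24/53.
Compute ||v||^2 = v·v = 8.
Deficit = 8 − 24/53 = 400/53 ≥ 0, confirming Bessel's inequality. (The deficit equals ||v − Σ <v,e_j> e_j||^2, the squared distance from v to span{e_j}.)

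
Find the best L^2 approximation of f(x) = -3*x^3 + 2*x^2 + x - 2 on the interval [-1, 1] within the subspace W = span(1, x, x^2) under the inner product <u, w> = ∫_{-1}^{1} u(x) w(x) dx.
g(x) = 2*x^2 - 4*x/5 - 2

The best approximation g ∈ W is the orthogonal projection of f onto W. Writing g = a_0 + a_1 x + a_2 x^2, the coefficients solve the normal equations G · a = b where
  G_{ij} = <φ_i, φ_j> and b_i = <f, φ_i>, with φ_0 = 1, φ_1 = x, φ_2 = x^2.
G =
  [2, 0, 2/3]
  [0, 2/3, 0]
  [2/3, 0, 2/5],
b = (-8/3, -8/15, -8/15).
Solving gives a_0 = -2, a_1 = -4/5, a_2 = 2, so
  g(x) = 2*x^2 - 4*x/5 - 2.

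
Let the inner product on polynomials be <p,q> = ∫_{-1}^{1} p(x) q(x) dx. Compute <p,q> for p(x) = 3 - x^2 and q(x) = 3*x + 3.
<p,q> = 16

Expand the product: p(x)·q(x) = -3*x^3 - 3*x^2 + 9*x + 9.
∫_{-1}^{1} of each monomial x^k gives [2/(k+1) if k even, 0 if k odd]. Integrating term-by-term (or equivalently evaluating the antiderivative F(x) = -3*x^4/4 - x^3 + 9*x^2/2 + 9*x at the endpoints):
  F(1) − F(−1) = 47/4 − (-17/4) = 16.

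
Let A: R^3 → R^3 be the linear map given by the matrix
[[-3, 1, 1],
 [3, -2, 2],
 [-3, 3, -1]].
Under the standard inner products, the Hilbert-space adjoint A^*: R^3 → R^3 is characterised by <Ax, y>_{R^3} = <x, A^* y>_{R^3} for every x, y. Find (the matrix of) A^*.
A^* = A^T =
[[-3, 3, -3],
 [1, -2, 3],
 [1, 2, -1]]

For real matrices with standard dot products, the defining identity <Ax, y> = <x, A^* y> gives (Ax)^T y = x^T (A^*) y, i.e. x^T A^T y = x^T (A^*) y. Since this holds for all x, y, we must have A^* = A^T. Therefore
A^* =
[[-3, 3, -3],
 [1, -2, 3],
 [1, 2, -1]].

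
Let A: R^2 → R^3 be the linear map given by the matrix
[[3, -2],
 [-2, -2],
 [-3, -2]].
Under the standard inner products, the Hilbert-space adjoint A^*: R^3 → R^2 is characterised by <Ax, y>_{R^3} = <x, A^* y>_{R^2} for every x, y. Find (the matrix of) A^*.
A^* = A^T =
[[3, -2, -3],
 [-2, -2, -2]]

For real matrices with standard dot products, the defining identity <Ax, y> = <x, A^* y> gives (Ax)^T y = x^T (A^*) y, i.e. x^T A^T y = x^T (A^*) y. Since this holds for all x, y, we must have A^* = A^T. Therefore
A^* =
[[3, -2, -3],
 [-2, -2, -2]].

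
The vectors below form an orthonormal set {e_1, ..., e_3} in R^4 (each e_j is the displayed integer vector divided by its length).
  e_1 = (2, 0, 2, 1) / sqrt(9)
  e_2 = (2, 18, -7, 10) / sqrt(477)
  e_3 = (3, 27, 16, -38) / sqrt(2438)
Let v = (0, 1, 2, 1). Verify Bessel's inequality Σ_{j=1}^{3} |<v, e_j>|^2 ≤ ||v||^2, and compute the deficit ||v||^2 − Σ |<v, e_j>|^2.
Σ |<v, e_j>|^2 = 155/46; ||v||^2 = 6; deficit = 121/46

Write each e_j = u_j / sqrt(<u_j, u_j>) where u_j is the displayed integer vector. Then <v, e_j> = <v, u_j> / sqrt(<u_j, u_j>), so |<v, e_j>|^2 = <v, u_j>^2 / <u_j, u_j>.
Coefficients: <v, e_1> = 5/sqrt(9), <v, e_2> = 14/sqrt(477), <v, e_3> = 21/sqrt(2438).
Square and sum: Σ |<v, e_j>|^2 = 155/46.
Compute ||v||^2 = v·v = 6.
Deficit = 6 − 155/46 = 121/46 ≥ 0, confirming Bessel's inequality. (The deficit equals ||v − Σ <v,e_j> e_j||^2, the squared distance from v to span{e_j}.)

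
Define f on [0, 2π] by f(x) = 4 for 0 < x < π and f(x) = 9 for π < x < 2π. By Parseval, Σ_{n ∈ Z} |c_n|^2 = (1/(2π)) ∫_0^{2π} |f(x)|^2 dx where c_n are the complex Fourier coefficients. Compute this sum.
Σ |c_n|^2 = 97/2

Parseval equates the L^2 energy of f (normalised by 1/(2π)) with the ℓ^2 sum of its Fourier coefficients: (1/(2π)) ∫_0^{2π} |f|^2 = Σ |c_n|^2.
Compute the left side: (1/(2π)) [∫_0^π 4^2 dx + ∫_π^{2π} 9^2 dx] = (1/(2π)) · (16π + 81π) = (16 + 81)/2 = 97/2.
So Σ_{n ∈ Z} |c_n|^2 = 97/2.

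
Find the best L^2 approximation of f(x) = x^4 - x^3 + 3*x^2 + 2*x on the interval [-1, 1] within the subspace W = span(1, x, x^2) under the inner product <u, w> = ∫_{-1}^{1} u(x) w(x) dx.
g(x) = 27*x^2/7 + 7*x/5 - 3/35

The best approximation g ∈ W is the orthogonal projection of f onto W. Writing g = a_0 + a_1 x + a_2 x^2, the coefficients solve the normal equations G · a = b where
  G_{ij} = <φ_i, φ_j> and b_i = <f, φ_i>, with φ_0 = 1, φ_1 = x, φ_2 = x^2.
G =
  [2, 0, 2/3]
  [0, 2/3, 0]
  [2/3, 0, 2/5],
b = (12/5, 14/15, 52/35).
Solving gives a_0 = -3/35, a_1 = 7/5, a_2 = 27/7, so
  g(x) = 27*x^2/7 + 7*x/5 - 3/35.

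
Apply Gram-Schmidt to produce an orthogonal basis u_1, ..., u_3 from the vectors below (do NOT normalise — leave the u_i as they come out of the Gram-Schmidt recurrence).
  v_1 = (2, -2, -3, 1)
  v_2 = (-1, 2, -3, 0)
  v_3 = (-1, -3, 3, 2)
Orthogonal basis:
  u_1 = (2, -2, -3, 1)
  u_2 = (-4/3, 7/3, -5/2, -1/6)
  u_3 = (-2, -1, 0, 2)

Apply the Gram-Schmidt recurrence
  u_1 = v_1
  u_i = v_i − Σ_{j<i} ((v_i · u_j) / (u_j · u_j)) · u_j.

Step by step this gives:
  u_1 = (2, -2, -3, 1)
  u_2 = (-4/3, 7/3, -5/2, -1/6)
  u_3 = (-2, -1, 0, 2)

Orthogonality check:
  u_2 · u_1 = 0 (should be 0)
  u_3 · u_1 = 0 (should be 0)
  u_3 · u_2 = 0 (should be 0)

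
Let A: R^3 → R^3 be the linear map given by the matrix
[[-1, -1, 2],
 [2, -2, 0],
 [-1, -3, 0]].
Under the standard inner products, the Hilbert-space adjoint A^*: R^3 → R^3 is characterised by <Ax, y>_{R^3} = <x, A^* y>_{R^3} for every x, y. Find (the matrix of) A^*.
A^* = A^T =
[[-1, 2, -1],
 [-1, -2, -3],
 [2, 0, 0]]

For real matrices with standard dot products, the defining identity <Ax, y> = <x, A^* y> gives (Ax)^T y = x^T (A^*) y, i.e. x^T A^T y = x^T (A^*) y. Since this holds for all x, y, we must have A^* = A^T. Therefore
A^* =
[[-1, 2, -1],
 [-1, -2, -3],
 [2, 0, 0]].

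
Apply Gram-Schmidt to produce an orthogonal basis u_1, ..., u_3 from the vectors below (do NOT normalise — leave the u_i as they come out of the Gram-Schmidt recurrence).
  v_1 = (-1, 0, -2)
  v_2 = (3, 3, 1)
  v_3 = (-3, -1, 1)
Orthogonal basis:
  u_1 = (-1, 0, -2)
  u_2 = (2, 3, -1)
  u_3 = (-48/35, 8/7, 24/35)

Apply the Gram-Schmidt recurrence
  u_1 = v_1
  u_i = v_i − Σ_{j<i} ((v_i · u_j) / (u_j · u_j)) · u_j.

Step by step this gives:
  u_1 = (-1, 0, -2)
  u_2 = (2, 3, -1)
  u_3 = (-48/35, 8/7, 24/35)

Orthogonality check:
  u_2 · u_1 = 0 (should be 0)
  u_3 · u_1 = 0 (should be 0)
  u_3 · u_2 = 0 (should be 0)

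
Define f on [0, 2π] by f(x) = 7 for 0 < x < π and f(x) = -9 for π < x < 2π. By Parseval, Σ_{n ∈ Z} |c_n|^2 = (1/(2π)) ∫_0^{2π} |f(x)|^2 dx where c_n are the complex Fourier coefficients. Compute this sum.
Σ |c_n|^2 = 65

Parseval equates the L^2 energy of f (normalised by 1/(2π)) with the ℓ^2 sum of its Fourier coefficients: (1/(2π)) ∫_0^{2π} |f|^2 = Σ |c_n|^2.
Compute the left side: (1/(2π)) [∫_0^π 7^2 dx + ∫_π^{2π} (-9)^2 dx] = (1/(2π)) · (49π + 81π) = (49 + 81)/2 = 65.
So Σ_{n ∈ Z} |c_n|^2 = 65.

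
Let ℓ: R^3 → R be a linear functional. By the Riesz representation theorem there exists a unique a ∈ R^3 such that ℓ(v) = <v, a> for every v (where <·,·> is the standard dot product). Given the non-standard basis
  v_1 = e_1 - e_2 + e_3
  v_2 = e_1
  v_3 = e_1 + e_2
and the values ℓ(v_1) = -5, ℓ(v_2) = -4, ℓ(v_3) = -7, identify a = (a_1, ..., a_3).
a = (-4, -3, -4)

Write a = (a_1, ..., a_3) in the standard basis. For each basis vector v_i, ℓ(v_i) = <v_i, a> is a linear equation in the a_j's. Collect the n equations into a matrix system V a = ℓ, where row i of V is v_i (expressed in the standard basis). Since V is invertible (lower-triangular with 1s on the diagonal, up to permutation), solve by back-substitution:
  V =
[[1, -1, 1],
 [1, 0, 0],
 [1, 1, 0]]
  V a = (-5, -4, -7)
Solving gives a = (-4, -3, -4).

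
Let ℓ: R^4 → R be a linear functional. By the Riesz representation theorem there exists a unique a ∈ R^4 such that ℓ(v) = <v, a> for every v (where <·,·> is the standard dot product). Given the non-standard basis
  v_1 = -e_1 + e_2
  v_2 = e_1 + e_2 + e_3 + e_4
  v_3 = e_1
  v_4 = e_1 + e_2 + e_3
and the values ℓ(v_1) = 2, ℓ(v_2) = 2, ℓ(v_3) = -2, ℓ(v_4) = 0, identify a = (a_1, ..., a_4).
a = (-2, 0, 2, 2)

Write a = (a_1, ..., a_4) in the standard basis. For each basis vector v_i, ℓ(v_i) = <v_i, a> is a linear equation in the a_j's. Collect the n equations into a matrix system V a = ℓ, where row i of V is v_i (expressed in the standard basis). Since V is invertible (lower-triangular with 1s on the diagonal, up to permutation), solve by back-substitution:
  V =
[[-1, 1, 0, 0],
 [1, 1, 1, 1],
 [1, 0, 0, 0],
 [1, 1, 1, 0]]
  V a = (2, 2, -2, 0)
Solving gives a = (-2, 0, 2, 2).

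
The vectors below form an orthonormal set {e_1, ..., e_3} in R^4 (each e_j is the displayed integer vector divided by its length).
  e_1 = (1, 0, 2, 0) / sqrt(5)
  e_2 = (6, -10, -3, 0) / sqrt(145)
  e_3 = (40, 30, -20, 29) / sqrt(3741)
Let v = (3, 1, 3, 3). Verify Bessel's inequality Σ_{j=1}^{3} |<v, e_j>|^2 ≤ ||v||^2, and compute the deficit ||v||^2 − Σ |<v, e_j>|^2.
Σ |<v, e_j>|^2 = 1057/43; ||v||^2 = 28; deficit = 147/43

Write each e_j = u_j / sqrt(<u_j, u_j>) where u_j is the displayed integer vector. Then <v, e_j> = <v, u_j> / sqrt(<u_j, u_j>), so |<v, e_j>|^2 = <v, u_j>^2 / <u_j, u_j>.
Coefficients: <v, e_1> = 9/sqrt(5), <v, e_2> = -1/sqrt(145), <v, e_3> = 177/sqrt(3741).
Square and sum: Σ |<v, e_j>|^2 = 1057/43.
Compute ||v||^2 = v·v = 28.
Deficit = 28 − 1057/43 = 147/43 ≥ 0, confirming Bessel's inequality. (The deficit equals ||v − Σ <v,e_j> e_j||^2, the squared distance from v to span{e_j}.)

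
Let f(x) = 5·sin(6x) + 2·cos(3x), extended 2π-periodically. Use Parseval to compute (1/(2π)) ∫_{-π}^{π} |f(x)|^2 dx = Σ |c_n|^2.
Σ |c_n|^2 = 29/2

Expand |f|^2 and use orthogonality of {sin(nx), cos(mx)} on [-π, π]:
  ∫_{-π}^{π} sin(nx)^2 dx = π, ∫ cos(mx)^2 dx = π, and cross terms integrate to 0.
So ∫_{-π}^{π} f(x)^2 dx = 5^2 · π + 2^2 · π = (25 + 4)π.
Divide by 2π: (25 + 4)/2 = 29/2.
By Parseval, this equals Σ |c_n|^2.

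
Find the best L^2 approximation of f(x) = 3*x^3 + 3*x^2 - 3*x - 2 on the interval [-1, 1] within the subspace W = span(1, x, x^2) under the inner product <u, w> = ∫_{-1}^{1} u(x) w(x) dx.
g(x) = 3*x^2 - 6*x/5 - 2

The best approximation g ∈ W is the orthogonal projection of f onto W. Writing g = a_0 + a_1 x + a_2 x^2, the coefficients solve the normal equations G · a = b where
  G_{ij} = <φ_i, φ_j> and b_i = <f, φ_i>, with φ_0 = 1, φ_1 = x, φ_2 = x^2.
G =
  [2, 0, 2/3]
  [0, 2/3, 0]
  [2/3, 0, 2/5],
b = (-2, -4/5, -2/15).
Solving gives a_0 = -2, a_1 = -6/5, a_2 = 3, so
  g(x) = 3*x^2 - 6*x/5 - 2.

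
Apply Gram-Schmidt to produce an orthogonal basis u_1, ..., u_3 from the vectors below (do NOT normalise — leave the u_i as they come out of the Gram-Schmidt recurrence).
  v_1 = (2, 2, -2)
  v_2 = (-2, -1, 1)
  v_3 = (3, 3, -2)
Orthogonal basis:
  u_1 = (2, 2, -2)
  u_2 = (-2/3, 1/3, -1/3)
  u_3 = (0, 1/2, 1/2)

Apply the Gram-Schmidt recurrence
  u_1 = v_1
  u_i = v_i − Σ_{j<i} ((v_i · u_j) / (u_j · u_j)) · u_j.

Step by step this gives:
  u_1 = (2, 2, -2)
  u_2 = (-2/3, 1/3, -1/3)
  u_3 = (0, 1/2, 1/2)

Orthogonality check:
  u_2 · u_1 = 0 (should be 0)
  u_3 · u_1 = 0 (should be 0)
  u_3 · u_2 = 0 (should be 0)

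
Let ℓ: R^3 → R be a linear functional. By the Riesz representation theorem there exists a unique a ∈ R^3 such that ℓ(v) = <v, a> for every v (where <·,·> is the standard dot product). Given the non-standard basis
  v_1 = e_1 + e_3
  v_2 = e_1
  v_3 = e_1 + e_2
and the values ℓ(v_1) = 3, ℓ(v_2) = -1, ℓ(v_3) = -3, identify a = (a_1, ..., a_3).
a = (-1, -2, 4)

Write a = (a_1, ..., a_3) in the standard basis. For each basis vector v_i, ℓ(v_i) = <v_i, a> is a linear equation in the a_j's. Collect the n equations into a matrix system V a = ℓ, where row i of V is v_i (expressed in the standard basis). Since V is invertible (lower-triangular with 1s on the diagonal, up to permutation), solve by back-substitution:
  V =
[[1, 0, 1],
 [1, 0, 0],
 [1, 1, 0]]
  V a = (3, -1, -3)
Solving gives a = (-1, -2, 4).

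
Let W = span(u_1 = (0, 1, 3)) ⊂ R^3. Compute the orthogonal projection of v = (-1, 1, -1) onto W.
proj_W(v) = (0, -1/5, -3/5)

Set up U = [u_1 | ... | u_1] ∈ R^(3×1). The projector onto W = col(U) is P = U (U^T U)^(-1) U^T.
Compute U^T U =
  [10],
and U^T v = (-2).
Solve U^T U · c = U^T v for the coefficients: c = (-1/5). The projection is proj_W(v) = U c.
Check: (v - proj_W(v)) · u_1 = 0  (should be 0).
Result: proj_W(v) = (0, -1/5, -3/5).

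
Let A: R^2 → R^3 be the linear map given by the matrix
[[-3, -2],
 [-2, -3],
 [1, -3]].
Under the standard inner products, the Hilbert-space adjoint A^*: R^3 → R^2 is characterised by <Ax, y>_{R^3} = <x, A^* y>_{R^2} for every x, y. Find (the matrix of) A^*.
A^* = A^T =
[[-3, -2, 1],
 [-2, -3, -3]]

For real matrices with standard dot products, the defining identity <Ax, y> = <x, A^* y> gives (Ax)^T y = x^T (A^*) y, i.e. x^T A^T y = x^T (A^*) y. Since this holds for all x, y, we must have A^* = A^T. Therefore
A^* =
[[-3, -2, 1],
 [-2, -3, -3]].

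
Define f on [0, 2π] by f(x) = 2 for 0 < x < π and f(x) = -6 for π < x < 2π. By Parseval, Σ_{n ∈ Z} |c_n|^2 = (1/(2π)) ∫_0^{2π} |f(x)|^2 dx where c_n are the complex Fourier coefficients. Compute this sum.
Σ |c_n|^2 = 20

Parseval equates the L^2 energy of f (normalised by 1/(2π)) with the ℓ^2 sum of its Fourier coefficients: (1/(2π)) ∫_0^{2π} |f|^2 = Σ |c_n|^2.
Compute the left side: (1/(2π)) [∫_0^π 2^2 dx + ∫_π^{2π} (-6)^2 dx] = (1/(2π)) · (4π + 36π) = (4 + 36)/2 = 20.
So Σ_{n ∈ Z} |c_n|^2 = 20.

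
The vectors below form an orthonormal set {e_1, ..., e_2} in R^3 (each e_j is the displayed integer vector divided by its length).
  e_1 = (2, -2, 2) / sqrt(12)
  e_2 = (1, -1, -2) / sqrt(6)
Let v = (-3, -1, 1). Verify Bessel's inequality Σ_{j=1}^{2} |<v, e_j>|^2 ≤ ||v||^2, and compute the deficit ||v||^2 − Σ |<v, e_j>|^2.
Σ |<v, e_j>|^2 = 3; ||v||^2 = 11; deficit = 8

Write each e_j = u_j / sqrt(<u_j, u_j>) where u_j is the displayed integer vector. Then <v, e_j> = <v, u_j> / sqrt(<u_j, u_j>), so |<v, e_j>|^2 = <v, u_j>^2 / <u_j, u_j>.
Coefficients: <v, e_1> = -2/sqrt(12), <v, e_2> = -4/sqrt(6).
Square and sum: Σ |<v, e_j>|^2 = 3.
Compute ||v||^2 = v·v = 11.
Deficit = 11 − 3 = 8 ≥ 0, confirming Bessel's inequality. (The deficit equals ||v − Σ <v,e_j> e_j||^2, the squared distance from v to span{e_j}.)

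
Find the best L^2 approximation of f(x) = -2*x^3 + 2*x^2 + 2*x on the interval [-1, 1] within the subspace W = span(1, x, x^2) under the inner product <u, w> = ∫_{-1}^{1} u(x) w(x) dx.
g(x) = 2*x^2 + 4*x/5

The best approximation g ∈ W is the orthogonal projection of f onto W. Writing g = a_0 + a_1 x + a_2 x^2, the coefficients solve the normal equations G · a = b where
  G_{ij} = <φ_i, φ_j> and b_i = <f, φ_i>, with φ_0 = 1, φ_1 = x, φ_2 = x^2.
G =
  [2, 0, 2/3]
  [0, 2/3, 0]
  [2/3, 0, 2/5],
b = (4/3, 8/15, 4/5).
Solving gives a_0 = 0, a_1 = 4/5, a_2 = 2, so
  g(x) = 2*x^2 + 4*x/5.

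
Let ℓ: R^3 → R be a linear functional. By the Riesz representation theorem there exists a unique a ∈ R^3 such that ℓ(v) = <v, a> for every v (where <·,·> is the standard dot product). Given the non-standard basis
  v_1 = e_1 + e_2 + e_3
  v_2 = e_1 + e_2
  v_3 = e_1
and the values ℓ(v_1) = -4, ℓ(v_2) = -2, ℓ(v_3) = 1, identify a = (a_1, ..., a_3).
a = (1, -3, -2)

Write a = (a_1, ..., a_3) in the standard basis. For each basis vector v_i, ℓ(v_i) = <v_i, a> is a linear equation in the a_j's. Collect the n equations into a matrix system V a = ℓ, where row i of V is v_i (expressed in the standard basis). Since V is invertible (lower-triangular with 1s on the diagonal, up to permutation), solve by back-substitution:
  V =
[[1, 1, 1],
 [1, 1, 0],
 [1, 0, 0]]
  V a = (-4, -2, 1)
Solving gives a = (1, -3, -2).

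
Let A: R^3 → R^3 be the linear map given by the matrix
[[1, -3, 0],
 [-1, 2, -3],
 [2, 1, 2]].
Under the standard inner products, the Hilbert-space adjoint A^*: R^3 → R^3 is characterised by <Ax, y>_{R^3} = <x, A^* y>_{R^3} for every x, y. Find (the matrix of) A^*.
A^* = A^T =
[[1, -1, 2],
 [-3, 2, 1],
 [0, -3, 2]]

For real matrices with standard dot products, the defining identity <Ax, y> = <x, A^* y> gives (Ax)^T y = x^T (A^*) y, i.e. x^T A^T y = x^T (A^*) y. Since this holds for all x, y, we must have A^* = A^T. Therefore
A^* =
[[1, -1, 2],
 [-3, 2, 1],
 [0, -3, 2]].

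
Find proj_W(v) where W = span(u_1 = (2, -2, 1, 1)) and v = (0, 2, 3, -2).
proj_W(v) = (-3/5, 3/5, -3/10, -3/10)

Set up U = [u_1 | ... | u_1] ∈ R^(4×1). The projector onto W = col(U) is P = U (U^T U)^(-1) U^T.
Compute U^T U =
  [10],
and U^T v = (-3).
Solve U^T U · c = U^T v for the coefficients: c = (-3/10). The projection is proj_W(v) = U c.
Check: (v - proj_W(v)) · u_1 = 0  (should be 0).
Result: proj_W(v) = (-3/5, 3/5, -3/10, -3/10).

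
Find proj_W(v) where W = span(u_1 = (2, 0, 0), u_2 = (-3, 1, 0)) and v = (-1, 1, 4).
proj_W(v) = (-1, 1, 0)

Set up U = [u_1 | ... | u_2] ∈ R^(3×2). The projector onto W = col(U) is P = U (U^T U)^(-1) U^T.
Compute U^T U =
  [4, -6]
  [-6, 10],
and U^T v = (-2, 4).
Solve U^T U · c = U^T v for the coefficients: c = (1, 1). The projection is proj_W(v) = U c.
Check: (v - proj_W(v)) · u_1 = 0  (should be 0).
Check: (v - proj_W(v)) · u_2 = 0  (should be 0).
Result: proj_W(v) = (-1, 1, 0).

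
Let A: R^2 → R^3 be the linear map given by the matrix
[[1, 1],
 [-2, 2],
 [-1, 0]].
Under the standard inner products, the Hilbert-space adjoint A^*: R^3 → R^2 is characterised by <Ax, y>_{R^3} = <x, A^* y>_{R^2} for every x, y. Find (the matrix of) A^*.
A^* = A^T =
[[1, -2, -1],
 [1, 2, 0]]

For real matrices with standard dot products, the defining identity <Ax, y> = <x, A^* y> gives (Ax)^T y = x^T (A^*) y, i.e. x^T A^T y = x^T (A^*) y. Since this holds for all x, y, we must have A^* = A^T. Therefore
A^* =
[[1, -2, -1],
 [1, 2, 0]].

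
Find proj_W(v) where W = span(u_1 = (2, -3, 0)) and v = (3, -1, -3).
proj_W(v) = (18/13, -27/13, 0)

Set up U = [u_1 | ... | u_1] ∈ R^(3×1). The projector onto W = col(U) is P = U (U^T U)^(-1) U^T.
Compute U^T U =
  [13],
and U^T v = (9).
Solve U^T U · c = U^T v for the coefficients: c = (9/13). The projection is proj_W(v) = U c.
Check: (v - proj_W(v)) · u_1 = 0  (should be 0).
Result: proj_W(v) = (18/13, -27/13, 0).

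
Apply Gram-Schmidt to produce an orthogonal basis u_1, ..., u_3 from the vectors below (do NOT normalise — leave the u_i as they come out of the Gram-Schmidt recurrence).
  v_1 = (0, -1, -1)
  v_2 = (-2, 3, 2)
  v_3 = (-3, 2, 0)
Orthogonal basis:
  u_1 = (0, -1, -1)
  u_2 = (-2, 1/2, -1/2)
  u_3 = (1/9, 2/9, -2/9)

Apply the Gram-Schmidt recurrence
  u_1 = v_1
  u_i = v_i − Σ_{j<i} ((v_i · u_j) / (u_j · u_j)) · u_j.

Step by step this gives:
  u_1 = (0, -1, -1)
  u_2 = (-2, 1/2, -1/2)
  u_3 = (1/9, 2/9, -2/9)

Orthogonality check:
  u_2 · u_1 = 0 (should be 0)
  u_3 · u_1 = 0 (should be 0)
  u_3 · u_2 = 0 (should be 0)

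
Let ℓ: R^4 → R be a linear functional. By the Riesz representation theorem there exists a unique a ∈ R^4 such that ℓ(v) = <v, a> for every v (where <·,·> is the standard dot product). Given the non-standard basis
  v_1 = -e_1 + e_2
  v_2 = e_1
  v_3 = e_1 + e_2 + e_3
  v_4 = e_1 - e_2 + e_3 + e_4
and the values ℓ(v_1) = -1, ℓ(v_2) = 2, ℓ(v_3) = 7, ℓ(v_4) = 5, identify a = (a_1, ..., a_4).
a = (2, 1, 4, 0)

Write a = (a_1, ..., a_4) in the standard basis. For each basis vector v_i, ℓ(v_i) = <v_i, a> is a linear equation in the a_j's. Collect the n equations into a matrix system V a = ℓ, where row i of V is v_i (expressed in the standard basis). Since V is invertible (lower-triangular with 1s on the diagonal, up to permutation), solve by back-substitution:
  V =
[[-1, 1, 0, 0],
 [1, 0, 0, 0],
 [1, 1, 1, 0],
 [1, -1, 1, 1]]
  V a = (-1, 2, 7, 5)
Solving gives a = (2, 1, 4, 0).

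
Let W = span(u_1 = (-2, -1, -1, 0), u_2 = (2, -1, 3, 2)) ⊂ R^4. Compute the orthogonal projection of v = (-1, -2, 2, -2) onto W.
proj_W(v) = (-2/3, -1, 1/3, 2/3)

Set up U = [u_1 | ... | u_2] ∈ R^(4×2). The projector onto W = col(U) is P = U (U^T U)^(-1) U^T.
Compute U^T U =
  [6, -6]
  [-6, 18],
and U^T v = (2, 2).
Solve U^T U · c = U^T v for the coefficients: c = (2/3, 1/3). The projection is proj_W(v) = U c.
Check: (v - proj_W(v)) · u_1 = 0  (should be 0).
Check: (v - proj_W(v)) · u_2 = 0  (should be 0).
Result: proj_W(v) = (-2/3, -1, 1/3, 2/3).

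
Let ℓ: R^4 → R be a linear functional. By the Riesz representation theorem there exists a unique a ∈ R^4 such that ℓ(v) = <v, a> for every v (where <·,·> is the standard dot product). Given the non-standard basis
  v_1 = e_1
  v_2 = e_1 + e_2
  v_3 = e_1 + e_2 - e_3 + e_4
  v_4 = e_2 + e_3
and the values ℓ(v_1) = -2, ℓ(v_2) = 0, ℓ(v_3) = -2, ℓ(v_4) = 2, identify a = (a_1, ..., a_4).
a = (-2, 2, 0, -2)

Write a = (a_1, ..., a_4) in the standard basis. For each basis vector v_i, ℓ(v_i) = <v_i, a> is a linear equation in the a_j's. Collect the n equations into a matrix system V a = ℓ, where row i of V is v_i (expressed in the standard basis). Since V is invertible (lower-triangular with 1s on the diagonal, up to permutation), solve by back-substitution:
  V =
[[1, 0, 0, 0],
 [1, 1, 0, 0],
 [1, 1, -1, 1],
 [0, 1, 1, 0]]
  V a = (-2, 0, -2, 2)
Solving gives a = (-2, 2, 0, -2).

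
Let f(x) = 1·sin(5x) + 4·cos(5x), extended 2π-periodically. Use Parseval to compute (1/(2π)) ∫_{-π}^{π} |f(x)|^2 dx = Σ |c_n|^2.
Σ |c_n|^2 = 17/2

Expand |f|^2 and use orthogonality of {sin(nx), cos(mx)} on [-π, π]:
  ∫_{-π}^{π} sin(nx)^2 dx = π, ∫ cos(mx)^2 dx = π, and cross terms integrate to 0.
So ∫_{-π}^{π} f(x)^2 dx = 1^2 · π + 4^2 · π = (1 + 16)π.
Divide by 2π: (1 + 16)/2 = 17/2.
By Parseval, this equals Σ |c_n|^2.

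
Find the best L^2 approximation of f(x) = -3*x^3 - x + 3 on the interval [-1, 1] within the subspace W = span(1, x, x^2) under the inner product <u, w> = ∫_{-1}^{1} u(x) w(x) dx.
g(x) = 3 - 14*x/5

The best approximation g ∈ W is the orthogonal projection of f onto W. Writing g = a_0 + a_1 x + a_2 x^2, the coefficients solve the normal equations G · a = b where
  G_{ij} = <φ_i, φ_j> and b_i = <f, φ_i>, with φ_0 = 1, φ_1 = x, φ_2 = x^2.
G =
  [2, 0, 2/3]
  [0, 2/3, 0]
  [2/3, 0, 2/5],
b = (6, -28/15, 2).
Solving gives a_0 = 3, a_1 = -14/5, a_2 = 0, so
  g(x) = 3 - 14*x/5.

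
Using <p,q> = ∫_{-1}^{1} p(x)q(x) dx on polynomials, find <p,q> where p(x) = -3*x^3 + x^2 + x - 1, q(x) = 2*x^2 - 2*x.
<p,q> = 8/15

Expand the product: p(x)·q(x) = -6*x^5 + 8*x^4 - 4*x^2 + 2*x.
∫_{-1}^{1} of each monomial x^k gives [2/(k+1) if k even, 0 if k odd]. Integrating term-by-term (or equivalently evaluating the antiderivative F(x) = -x^6 + 8*x^5/5 - 4*x^3/3 + x^2 at the endpoints):
  F(1) − F(−1) = 4/15 − (-4/15) = 8/15.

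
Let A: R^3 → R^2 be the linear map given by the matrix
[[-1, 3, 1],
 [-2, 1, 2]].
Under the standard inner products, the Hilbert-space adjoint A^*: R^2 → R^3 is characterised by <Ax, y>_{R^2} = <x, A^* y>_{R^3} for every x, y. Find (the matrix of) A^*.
A^* = A^T =
[[-1, -2],
 [3, 1],
 [1, 2]]

For real matrices with standard dot products, the defining identity <Ax, y> = <x, A^* y> gives (Ax)^T y = x^T (A^*) y, i.e. x^T A^T y = x^T (A^*) y. Since this holds for all x, y, we must have A^* = A^T. Therefore
A^* =
[[-1, -2],
 [3, 1],
 [1, 2]].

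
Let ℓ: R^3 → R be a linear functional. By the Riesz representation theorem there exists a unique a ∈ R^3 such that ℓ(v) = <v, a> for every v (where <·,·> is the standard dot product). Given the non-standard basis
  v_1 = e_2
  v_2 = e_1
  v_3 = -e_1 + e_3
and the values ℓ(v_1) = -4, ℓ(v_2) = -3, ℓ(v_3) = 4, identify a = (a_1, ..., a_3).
a = (-3, -4, 1)

Write a = (a_1, ..., a_3) in the standard basis. For each basis vector v_i, ℓ(v_i) = <v_i, a> is a linear equation in the a_j's. Collect the n equations into a matrix system V a = ℓ, where row i of V is v_i (expressed in the standard basis). Since V is invertible (lower-triangular with 1s on the diagonal, up to permutation), solve by back-substitution:
  V =
[[0, 1, 0],
 [1, 0, 0],
 [-1, 0, 1]]
  V a = (-4, -3, 4)
Solving gives a = (-3, -4, 1).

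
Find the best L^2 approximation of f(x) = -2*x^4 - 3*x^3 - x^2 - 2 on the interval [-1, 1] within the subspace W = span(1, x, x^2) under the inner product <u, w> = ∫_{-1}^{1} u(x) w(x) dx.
g(x) = -19*x^2/7 - 9*x/5 - 64/35

The best approximation g ∈ W is the orthogonal projection of f onto W. Writing g = a_0 + a_1 x + a_2 x^2, the coefficients solve the normal equations G · a = b where
  G_{ij} = <φ_i, φ_j> and b_i = <f, φ_i>, with φ_0 = 1, φ_1 = x, φ_2 = x^2.
G =
  [2, 0, 2/3]
  [0, 2/3, 0]
  [2/3, 0, 2/5],
b = (-82/15, -6/5, -242/105).
Solving gives a_0 = -64/35, a_1 = -9/5, a_2 = -19/7, so
  g(x) = -19*x^2/7 - 9*x/5 - 64/35.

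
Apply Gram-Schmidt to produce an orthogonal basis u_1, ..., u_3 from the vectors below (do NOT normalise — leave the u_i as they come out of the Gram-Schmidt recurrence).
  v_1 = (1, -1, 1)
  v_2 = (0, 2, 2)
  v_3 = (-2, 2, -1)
Orthogonal basis:
  u_1 = (1, -1, 1)
  u_2 = (0, 2, 2)
  u_3 = (-1/3, -1/6, 1/6)

Apply the Gram-Schmidt recurrence
  u_1 = v_1
  u_i = v_i − Σ_{j<i} ((v_i · u_j) / (u_j · u_j)) · u_j.

Step by step this gives:
  u_1 = (1, -1, 1)
  u_2 = (0, 2, 2)
  u_3 = (-1/3, -1/6, 1/6)

Orthogonality check:
  u_2 · u_1 = 0 (should be 0)
  u_3 · u_1 = 0 (should be 0)
  u_3 · u_2 = 0 (should be 0)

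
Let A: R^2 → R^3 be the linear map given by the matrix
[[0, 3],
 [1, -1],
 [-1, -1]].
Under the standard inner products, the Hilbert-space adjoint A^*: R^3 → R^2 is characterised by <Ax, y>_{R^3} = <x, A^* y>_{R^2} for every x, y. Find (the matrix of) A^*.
A^* = A^T =
[[0, 1, -1],
 [3, -1, -1]]

For real matrices with standard dot products, the defining identity <Ax, y> = <x, A^* y> gives (Ax)^T y = x^T (A^*) y, i.e. x^T A^T y = x^T (A^*) y. Since this holds for all x, y, we must have A^* = A^T. Therefore
A^* =
[[0, 1, -1],
 [3, -1, -1]].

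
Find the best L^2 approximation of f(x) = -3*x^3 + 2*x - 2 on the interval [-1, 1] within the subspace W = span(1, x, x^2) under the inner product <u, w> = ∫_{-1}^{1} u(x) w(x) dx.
g(x) = x/5 - 2

The best approximation g ∈ W is the orthogonal projection of f onto W. Writing g = a_0 + a_1 x + a_2 x^2, the coefficients solve the normal equations G · a = b where
  G_{ij} = <φ_i, φ_j> and b_i = <f, φ_i>, with φ_0 = 1, φ_1 = x, φ_2 = x^2.
G =
  [2, 0, 2/3]
  [0, 2/3, 0]
  [2/3, 0, 2/5],
b = (-4, 2/15, -4/3).
Solving gives a_0 = -2, a_1 = 1/5, a_2 = 0, so
  g(x) = x/5 - 2.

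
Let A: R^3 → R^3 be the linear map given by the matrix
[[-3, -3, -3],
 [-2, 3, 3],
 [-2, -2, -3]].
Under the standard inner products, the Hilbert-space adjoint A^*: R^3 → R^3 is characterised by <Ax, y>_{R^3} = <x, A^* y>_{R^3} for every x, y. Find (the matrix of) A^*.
A^* = A^T =
[[-3, -2, -2],
 [-3, 3, -2],
 [-3, 3, -3]]

For real matrices with standard dot products, the defining identity <Ax, y> = <x, A^* y> gives (Ax)^T y = x^T (A^*) y, i.e. x^T A^T y = x^T (A^*) y. Since this holds for all x, y, we must have A^* = A^T. Therefore
A^* =
[[-3, -2, -2],
 [-3, 3, -2],
 [-3, 3, -3]].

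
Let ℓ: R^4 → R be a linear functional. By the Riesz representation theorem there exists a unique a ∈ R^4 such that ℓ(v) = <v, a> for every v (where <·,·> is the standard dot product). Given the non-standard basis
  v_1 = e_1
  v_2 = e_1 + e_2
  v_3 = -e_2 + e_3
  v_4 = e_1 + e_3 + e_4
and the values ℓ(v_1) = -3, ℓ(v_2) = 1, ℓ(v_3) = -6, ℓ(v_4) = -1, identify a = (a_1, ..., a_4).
a = (-3, 4, -2, 4)

Write a = (a_1, ..., a_4) in the standard basis. For each basis vector v_i, ℓ(v_i) = <v_i, a> is a linear equation in the a_j's. Collect the n equations into a matrix system V a = ℓ, where row i of V is v_i (expressed in the standard basis). Since V is invertible (lower-triangular with 1s on the diagonal, up to permutation), solve by back-substitution:
  V =
[[1, 0, 0, 0],
 [1, 1, 0, 0],
 [0, -1, 1, 0],
 [1, 0, 1, 1]]
  V a = (-3, 1, -6, -1)
Solving gives a = (-3, 4, -2, 4).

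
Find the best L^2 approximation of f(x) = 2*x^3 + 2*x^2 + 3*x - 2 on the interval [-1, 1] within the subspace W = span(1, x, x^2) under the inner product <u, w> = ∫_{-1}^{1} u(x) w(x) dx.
g(x) = 2*x^2 + 21*x/5 - 2

The best approximation g ∈ W is the orthogonal projection of f onto W. Writing g = a_0 + a_1 x + a_2 x^2, the coefficients solve the normal equations G · a = b where
  G_{ij} = <φ_i, φ_j> and b_i = <f, φ_i>, with φ_0 = 1, φ_1 = x, φ_2 = x^2.
G =
  [2, 0, 2/3]
  [0, 2/3, 0]
  [2/3, 0, 2/5],
b = (-8/3, 14/5, -8/15).
Solving gives a_0 = -2, a_1 = 21/5, a_2 = 2, so
  g(x) = 2*x^2 + 21*x/5 - 2.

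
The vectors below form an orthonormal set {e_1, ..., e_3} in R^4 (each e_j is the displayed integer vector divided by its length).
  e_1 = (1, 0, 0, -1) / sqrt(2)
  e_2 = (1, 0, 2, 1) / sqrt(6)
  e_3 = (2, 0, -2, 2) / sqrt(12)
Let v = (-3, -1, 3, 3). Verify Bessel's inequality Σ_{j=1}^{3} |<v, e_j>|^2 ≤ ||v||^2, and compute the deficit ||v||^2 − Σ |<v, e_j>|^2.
Σ |<v, e_j>|^2 = 27; ||v||^2 = 28; deficit = 1

Write each e_j = u_j / sqrt(<u_j, u_j>) where u_j is the displayed integer vector. Then <v, e_j> = <v, u_j> / sqrt(<u_j, u_j>), so |<v, e_j>|^2 = <v, u_j>^2 / <u_j, u_j>.
Coefficients: <v, e_1> = -6/sqrt(2), <v, e_2> = 6/sqrt(6), <v, e_3> = -6/sqrt(12).
Square and sum: Σ |<v, e_j>|^2 = 27.
Compute ||v||^2 = v·v = 28.
Deficit = 28 − 27 = 1 ≥ 0, confirming Bessel's inequality. (The deficit equals ||v − Σ <v,e_j> e_j||^2, the squared distance from v to span{e_j}.)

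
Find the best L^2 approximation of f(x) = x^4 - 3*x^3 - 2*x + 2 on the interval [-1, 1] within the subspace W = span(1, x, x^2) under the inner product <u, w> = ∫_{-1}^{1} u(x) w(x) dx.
g(x) = 6*x^2/7 - 19*x/5 + 67/35

The best approximation g ∈ W is the orthogonal projection of f onto W. Writing g = a_0 + a_1 x + a_2 x^2, the coefficients solve the normal equations G · a = b where
  G_{ij} = <φ_i, φ_j> and b_i = <f, φ_i>, with φ_0 = 1, φ_1 = x, φ_2 = x^2.
G =
  [2, 0, 2/3]
  [0, 2/3, 0]
  [2/3, 0, 2/5],
b = (22/5, -38/15, 34/21).
Solving gives a_0 = 67/35, a_1 = -19/5, a_2 = 6/7, so
  g(x) = 6*x^2/7 - 19*x/5 + 67/35.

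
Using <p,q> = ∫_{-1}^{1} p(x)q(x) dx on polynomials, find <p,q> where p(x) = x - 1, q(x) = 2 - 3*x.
<p,q> = -6

Expand the product: p(x)·q(x) = -3*x^2 + 5*x - 2.
∫_{-1}^{1} of each monomial x^k gives [2/(k+1) if k even, 0 if k odd]. Integrating term-by-term (or equivalently evaluating the antiderivative F(x) = -x^3 + 5*x^2/2 - 2*x at the endpoints):
  F(1) − F(−1) = -1/2 − (11/2) = -6.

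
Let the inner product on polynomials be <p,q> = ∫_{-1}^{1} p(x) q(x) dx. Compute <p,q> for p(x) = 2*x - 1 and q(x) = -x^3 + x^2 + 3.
<p,q> = -112/15

Expand the product: p(x)·q(x) = -2*x^4 + 3*x^3 - x^2 + 6*x - 3.
∫_{-1}^{1} of each monomial x^k gives [2/(k+1) if k even, 0 if k odd]. Integrating term-by-term (or equivalently evaluating the antiderivative F(x) = -2*x^5/5 + 3*x^4/4 - x^3/3 + 3*x^2 - 3*x at the endpoints):
  F(1) − F(−1) = 1/60 − (449/60) = -112/15.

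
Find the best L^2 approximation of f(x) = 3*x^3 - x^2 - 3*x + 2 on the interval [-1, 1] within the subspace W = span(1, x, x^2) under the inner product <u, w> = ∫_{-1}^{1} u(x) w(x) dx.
g(x) = -x^2 - 6*x/5 + 2

The best approximation g ∈ W is the orthogonal projection of f onto W. Writing g = a_0 + a_1 x + a_2 x^2, the coefficients solve the normal equations G · a = b where
  G_{ij} = <φ_i, φ_j> and b_i = <f, φ_i>, with φ_0 = 1, φ_1 = x, φ_2 = x^2.
G =
  [2, 0, 2/3]
  [0, 2/3, 0]
  [2/3, 0, 2/5],
b = (10/3, -4/5, 14/15).
Solving gives a_0 = 2, a_1 = -6/5, a_2 = -1, so
  g(x) = -x^2 - 6*x/5 + 2.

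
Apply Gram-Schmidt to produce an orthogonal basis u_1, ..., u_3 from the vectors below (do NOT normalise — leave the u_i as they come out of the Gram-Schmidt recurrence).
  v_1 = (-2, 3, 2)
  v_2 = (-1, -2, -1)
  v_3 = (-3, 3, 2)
Orthogonal basis:
  u_1 = (-2, 3, 2)
  u_2 = (-29/17, -16/17, -5/17)
  u_3 = (-1/66, 2/33, -7/66)

Apply the Gram-Schmidt recurrence
  u_1 = v_1
  u_i = v_i − Σ_{j<i} ((v_i · u_j) / (u_j · u_j)) · u_j.

Step by step this gives:
  u_1 = (-2, 3, 2)
  u_2 = (-29/17, -16/17, -5/17)
  u_3 = (-1/66, 2/33, -7/66)

Orthogonality check:
  u_2 · u_1 = 0 (should be 0)
  u_3 · u_1 = 0 (should be 0)
  u_3 · u_2 = 0 (should be 0)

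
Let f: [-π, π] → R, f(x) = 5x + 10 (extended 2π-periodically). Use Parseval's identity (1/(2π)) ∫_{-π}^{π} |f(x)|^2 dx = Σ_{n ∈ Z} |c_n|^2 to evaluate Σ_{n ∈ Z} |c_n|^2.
Σ |c_n|^2 = 25π^2/3 + 100

Expand and integrate term by term over [-π, π]:
  ∫ (5x)^2 dx = 25·(2π^3/3); ∫ 2·5·(10)·x dx = 0 (odd integrand); ∫ 10^2 dx = 100·2π.
So (1/(2π)) ∫_{-π}^{π} (5x + 10)^2 dx = 25π^2/3 + 100 = 25π^2/3 + 100.
Parseval ⇒ Σ |c_n|^2 = 25π^2/3 + 100.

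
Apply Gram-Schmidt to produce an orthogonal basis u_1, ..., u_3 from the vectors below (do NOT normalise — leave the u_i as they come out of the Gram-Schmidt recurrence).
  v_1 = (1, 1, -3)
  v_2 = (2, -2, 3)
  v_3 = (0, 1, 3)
Orthogonal basis:
  u_1 = (1, 1, -3)
  u_2 = (31/11, -13/11, 6/11)
  u_3 = (63/106, 189/106, 42/53)

Apply the Gram-Schmidt recurrence
  u_1 = v_1
  u_i = v_i − Σ_{j<i} ((v_i · u_j) / (u_j · u_j)) · u_j.

Step by step this gives:
  u_1 = (1, 1, -3)
  u_2 = (31/11, -13/11, 6/11)
  u_3 = (63/106, 189/106, 42/53)

Orthogonality check:
  u_2 · u_1 = 0 (should be 0)
  u_3 · u_1 = 0 (should be 0)
  u_3 · u_2 = 0 (should be 0)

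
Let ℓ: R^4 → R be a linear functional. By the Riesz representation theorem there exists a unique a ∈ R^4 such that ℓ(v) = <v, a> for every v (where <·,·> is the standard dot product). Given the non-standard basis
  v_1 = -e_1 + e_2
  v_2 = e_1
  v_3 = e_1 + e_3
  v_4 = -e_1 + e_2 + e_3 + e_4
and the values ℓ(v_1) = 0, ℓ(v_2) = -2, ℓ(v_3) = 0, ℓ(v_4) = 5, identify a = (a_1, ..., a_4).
a = (-2, -2, 2, 3)

Write a = (a_1, ..., a_4) in the standard basis. For each basis vector v_i, ℓ(v_i) = <v_i, a> is a linear equation in the a_j's. Collect the n equations into a matrix system V a = ℓ, where row i of V is v_i (expressed in the standard basis). Since V is invertible (lower-triangular with 1s on the diagonal, up to permutation), solve by back-substitution:
  V =
[[-1, 1, 0, 0],
 [1, 0, 0, 0],
 [1, 0, 1, 0],
 [-1, 1, 1, 1]]
  V a = (0, -2, 0, 5)
Solving gives a = (-2, -2, 2, 3).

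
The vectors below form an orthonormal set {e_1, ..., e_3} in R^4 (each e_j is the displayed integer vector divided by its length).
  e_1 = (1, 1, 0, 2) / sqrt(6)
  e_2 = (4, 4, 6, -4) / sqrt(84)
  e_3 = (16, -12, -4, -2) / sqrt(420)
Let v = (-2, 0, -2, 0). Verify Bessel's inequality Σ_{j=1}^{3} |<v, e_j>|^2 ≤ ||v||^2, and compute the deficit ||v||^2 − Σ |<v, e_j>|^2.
Σ |<v, e_j>|^2 = 34/5; ||v||^2 = 8; deficit = 6/5

Write each e_j = u_j / sqrt(<u_j, u_j>) where u_j is the displayed integer vector. Then <v, e_j> = <v, u_j> / sqrt(<u_j, u_j>), so |<v, e_j>|^2 = <v, u_j>^2 / <u_j, u_j>.
Coefficients: <v, e_1> = -2/sqrt(6), <v, e_2> = -20/sqrt(84), <v, e_3> = -24/sqrt(420).
Square and sum: Σ |<v, e_j>|^2 = 34/5.
Compute ||v||^2 = v·v = 8.
Deficit = 8 − 34/5 = 6/5 ≥ 0, confirming Bessel's inequality. (The deficit equals ||v − Σ <v,e_j> e_j||^2, the squared distance from v to span{e_j}.)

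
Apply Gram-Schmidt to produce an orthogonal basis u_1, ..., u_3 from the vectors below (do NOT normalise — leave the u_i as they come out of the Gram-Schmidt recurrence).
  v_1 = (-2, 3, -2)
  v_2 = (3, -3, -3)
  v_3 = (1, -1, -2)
Orthogonal basis:
  u_1 = (-2, 3, -2)
  u_2 = (33/17, -24/17, -69/17)
  u_3 = (-5/42, -2/21, -1/42)

Apply the Gram-Schmidt recurrence
  u_1 = v_1
  u_i = v_i − Σ_{j<i} ((v_i · u_j) / (u_j · u_j)) · u_j.

Step by step this gives:
  u_1 = (-2, 3, -2)
  u_2 = (33/17, -24/17, -69/17)
  u_3 = (-5/42, -2/21, -1/42)

Orthogonality check:
  u_2 · u_1 = 0 (should be 0)
  u_3 · u_1 = 0 (should be 0)
  u_3 · u_2 = 0 (should be 0)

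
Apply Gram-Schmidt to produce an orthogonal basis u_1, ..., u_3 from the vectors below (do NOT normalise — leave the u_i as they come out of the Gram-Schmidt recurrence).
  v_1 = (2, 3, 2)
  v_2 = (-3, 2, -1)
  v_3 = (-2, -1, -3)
Orthogonal basis:
  u_1 = (2, 3, 2)
  u_2 = (-47/17, 40/17, -13/17)
  u_3 = (49/78, 14/39, -7/6)

Apply the Gram-Schmidt recurrence
  u_1 = v_1
  u_i = v_i − Σ_{j<i} ((v_i · u_j) / (u_j · u_j)) · u_j.

Step by step this gives:
  u_1 = (2, 3, 2)
  u_2 = (-47/17, 40/17, -13/17)
  u_3 = (49/78, 14/39, -7/6)

Orthogonality check:
  u_2 · u_1 = 0 (should be 0)
  u_3 · u_1 = 0 (should be 0)
  u_3 · u_2 = 0 (should be 0)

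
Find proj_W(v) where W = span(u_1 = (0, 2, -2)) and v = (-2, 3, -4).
proj_W(v) = (0, 7/2, -7/2)

Set up U = [u_1 | ... | u_1] ∈ R^(3×1). The projector onto W = col(U) is P = U (U^T U)^(-1) U^T.
Compute U^T U =
  [8],
and U^T v = (14).
Solve U^T U · c = U^T v for the coefficients: c = (7/4). The projection is proj_W(v) = U c.
Check: (v - proj_W(v)) · u_1 = 0  (should be 0).
Result: proj_W(v) = (0, 7/2, -7/2).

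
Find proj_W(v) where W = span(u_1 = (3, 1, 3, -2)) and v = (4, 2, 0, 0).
proj_W(v) = (42/23, 14/23, 42/23, -28/23)

Set up U = [u_1 | ... | u_1] ∈ R^(4×1). The projector onto W = col(U) is P = U (U^T U)^(-1) U^T.
Compute U^T U =
  [23],
and U^T v = (14).
Solve U^T U · c = U^T v for the coefficients: c = (14/23). The projection is proj_W(v) = U c.
Check: (v - proj_W(v)) · u_1 = 0  (should be 0).
Result: proj_W(v) = (42/23, 14/23, 42/23, -28/23).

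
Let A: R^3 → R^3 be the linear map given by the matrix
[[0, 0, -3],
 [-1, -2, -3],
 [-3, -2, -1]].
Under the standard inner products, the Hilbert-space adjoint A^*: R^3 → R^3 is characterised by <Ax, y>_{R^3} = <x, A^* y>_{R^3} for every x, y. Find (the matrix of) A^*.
A^* = A^T =
[[0, -1, -3],
 [0, -2, -2],
 [-3, -3, -1]]

For real matrices with standard dot products, the defining identity <Ax, y> = <x, A^* y> gives (Ax)^T y = x^T (A^*) y, i.e. x^T A^T y = x^T (A^*) y. Since this holds for all x, y, we must have A^* = A^T. Therefore
A^* =
[[0, -1, -3],
 [0, -2, -2],
 [-3, -3, -1]].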